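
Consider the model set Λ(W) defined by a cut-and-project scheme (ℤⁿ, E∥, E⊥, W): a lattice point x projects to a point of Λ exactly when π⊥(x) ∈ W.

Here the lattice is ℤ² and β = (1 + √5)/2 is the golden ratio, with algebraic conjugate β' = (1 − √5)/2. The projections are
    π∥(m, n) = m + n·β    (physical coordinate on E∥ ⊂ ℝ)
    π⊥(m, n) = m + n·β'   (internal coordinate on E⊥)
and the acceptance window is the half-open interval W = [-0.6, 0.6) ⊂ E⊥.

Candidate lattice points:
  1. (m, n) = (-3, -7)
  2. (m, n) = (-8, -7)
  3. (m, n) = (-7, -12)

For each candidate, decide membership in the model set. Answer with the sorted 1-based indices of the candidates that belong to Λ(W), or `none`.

β' = (1−√5)/2 ≈ -0.6180.
candidate 1: (m,n)=(-3,-7) → π∥ = -3-7·β ≈ -14.3262, π⊥ = -3-7·β' ≈ 1.3262 ∉ [-0.6, 0.6) ⇒ out
candidate 2: (m,n)=(-8,-7) → π∥ = -8-7·β ≈ -19.3262, π⊥ = -8-7·β' ≈ -3.6738 ∉ [-0.6, 0.6) ⇒ out
candidate 3: (m,n)=(-7,-12) → π∥ = -7-12·β ≈ -26.4164, π⊥ = -7-12·β' ≈ 0.4164 ∈ [-0.6, 0.6) ⇒ IN Λ

3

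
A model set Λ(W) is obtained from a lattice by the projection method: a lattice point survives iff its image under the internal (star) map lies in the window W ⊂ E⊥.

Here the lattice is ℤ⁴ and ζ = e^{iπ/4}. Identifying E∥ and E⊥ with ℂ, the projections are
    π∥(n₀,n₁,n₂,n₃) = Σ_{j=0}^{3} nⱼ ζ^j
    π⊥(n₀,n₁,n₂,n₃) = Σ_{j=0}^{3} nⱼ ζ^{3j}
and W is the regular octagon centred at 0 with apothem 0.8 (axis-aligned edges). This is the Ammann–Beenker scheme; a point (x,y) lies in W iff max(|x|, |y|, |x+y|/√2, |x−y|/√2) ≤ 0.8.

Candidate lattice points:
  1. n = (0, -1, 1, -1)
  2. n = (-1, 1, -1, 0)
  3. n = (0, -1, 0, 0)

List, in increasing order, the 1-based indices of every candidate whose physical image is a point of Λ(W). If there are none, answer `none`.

Internal map: ζ^{3j} for j=0..3 gives (1,0), (−√2/2,√2/2), (0,−1), (√2/2,√2/2).
candidate 1: n = (0, -1, 1, -1) → π⊥ ≈ (+0.000000, -2.414214); max(|x|,|y|,|x±y|/√2) = 2.414214 > 0.8 ⇒ ∉ W
candidate 2: n = (-1, 1, -1, 0) → π⊥ ≈ (-1.707107, +1.707107); max(|x|,|y|,|x±y|/√2) = 2.414214 > 0.8 ⇒ ∉ W
candidate 3: n = (0, -1, 0, 0) → π⊥ ≈ (+0.707107, -0.707107); max(|x|,|y|,|x±y|/√2) = 1.000000 > 0.8 ⇒ ∉ W

none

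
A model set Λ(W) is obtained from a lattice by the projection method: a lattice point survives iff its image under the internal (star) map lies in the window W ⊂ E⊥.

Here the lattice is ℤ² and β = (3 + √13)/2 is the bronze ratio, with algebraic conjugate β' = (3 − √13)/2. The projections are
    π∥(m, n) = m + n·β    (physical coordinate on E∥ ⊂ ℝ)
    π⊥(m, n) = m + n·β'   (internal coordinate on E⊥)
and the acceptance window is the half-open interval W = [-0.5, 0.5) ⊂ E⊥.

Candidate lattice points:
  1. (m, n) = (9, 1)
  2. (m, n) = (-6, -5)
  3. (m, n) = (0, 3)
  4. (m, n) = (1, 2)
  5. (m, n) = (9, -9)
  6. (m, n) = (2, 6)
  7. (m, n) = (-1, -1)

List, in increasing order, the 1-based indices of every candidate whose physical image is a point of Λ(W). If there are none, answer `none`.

4, 6

Compute β' = (3−√13)/2 = -0.30278, so π⊥(m,n) = m -0.30278·n.
#1 (9,1): internal coord 9 + (1)·β' = +8.69722; +8.69722 ∉ [-0.5, 0.5) → out
#2 (-6,-5): internal coord -6 + (-5)·β' = -4.48612; -4.48612 ∉ [-0.5, 0.5) → out
#3 (0,3): internal coord 0 + (3)·β' = -0.90833; -0.90833 ∉ [-0.5, 0.5) → out
#4 (1,2): internal coord 1 + (2)·β' = +0.39445; +0.39445 ∈ [-0.5, 0.5) → IN Λ
#5 (9,-9): internal coord 9 + (-9)·β' = +11.72498; +11.72498 ∉ [-0.5, 0.5) → out
#6 (2,6): internal coord 2 + (6)·β' = +0.18335; +0.18335 ∈ [-0.5, 0.5) → IN Λ
#7 (-1,-1): internal coord -1 + (-1)·β' = -0.69722; -0.69722 ∉ [-0.5, 0.5) → out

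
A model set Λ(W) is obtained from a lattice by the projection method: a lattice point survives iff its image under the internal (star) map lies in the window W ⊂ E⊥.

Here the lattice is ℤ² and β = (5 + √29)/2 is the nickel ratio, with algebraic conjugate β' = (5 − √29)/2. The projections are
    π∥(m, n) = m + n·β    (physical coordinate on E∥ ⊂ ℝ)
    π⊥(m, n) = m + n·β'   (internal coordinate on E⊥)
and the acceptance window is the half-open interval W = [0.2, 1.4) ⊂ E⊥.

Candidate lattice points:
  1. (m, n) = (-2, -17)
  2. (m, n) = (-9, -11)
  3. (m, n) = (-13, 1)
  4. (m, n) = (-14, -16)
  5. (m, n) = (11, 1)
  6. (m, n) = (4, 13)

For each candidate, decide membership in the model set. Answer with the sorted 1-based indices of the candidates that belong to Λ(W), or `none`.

1

Compute β' = (5−√29)/2 = -0.19258, so π⊥(m,n) = m -0.19258·n.
candidate 1: (m,n)=(-2,-17) → π∥ = -2-17·β ≈ -90.27390, π⊥ = -2-17·β' ≈ 1.27390 ∈ [0.2, 1.4) ⇒ IN Λ
candidate 2: (m,n)=(-9,-11) → π∥ = -9-11·β ≈ -66.11841, π⊥ = -9-11·β' ≈ -6.88159 ∉ [0.2, 1.4) ⇒ out
candidate 3: (m,n)=(-13,1) → π∥ = -13+1·β ≈ -7.80742, π⊥ = -13+1·β' ≈ -13.19258 ∉ [0.2, 1.4) ⇒ out
candidate 4: (m,n)=(-14,-16) → π∥ = -14-16·β ≈ -97.08132, π⊥ = -14-16·β' ≈ -10.91868 ∉ [0.2, 1.4) ⇒ out
candidate 5: (m,n)=(11,1) → π∥ = 11+1·β ≈ 16.19258, π⊥ = 11+1·β' ≈ 10.80742 ∉ [0.2, 1.4) ⇒ out
candidate 6: (m,n)=(4,13) → π∥ = 4+13·β ≈ 71.50357, π⊥ = 4+13·β' ≈ 1.49643 ∉ [0.2, 1.4) ⇒ out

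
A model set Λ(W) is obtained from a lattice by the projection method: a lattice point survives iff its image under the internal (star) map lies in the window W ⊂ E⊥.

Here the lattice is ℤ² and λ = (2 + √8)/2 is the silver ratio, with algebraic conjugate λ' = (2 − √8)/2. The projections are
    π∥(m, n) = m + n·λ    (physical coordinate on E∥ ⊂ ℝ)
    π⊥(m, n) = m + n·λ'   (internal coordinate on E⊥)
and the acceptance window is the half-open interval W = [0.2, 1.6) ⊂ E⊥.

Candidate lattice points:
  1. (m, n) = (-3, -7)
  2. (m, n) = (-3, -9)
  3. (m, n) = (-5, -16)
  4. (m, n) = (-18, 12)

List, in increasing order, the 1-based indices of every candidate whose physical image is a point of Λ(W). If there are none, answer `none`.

Compute λ' = (2−√8)/2 = -0.4142, so π⊥(m,n) = m -0.4142·n.
#1 (-3,-7): internal coord -3 + (-7)·λ' = -0.1005; -0.1005 ∉ [0.2, 1.6) → out
#2 (-3,-9): internal coord -3 + (-9)·λ' = +0.7279; +0.7279 ∈ [0.2, 1.6) → IN Λ
#3 (-5,-16): internal coord -5 + (-16)·λ' = +1.6274; +1.6274 ∉ [0.2, 1.6) → out
#4 (-18,12): internal coord -18 + (12)·λ' = -22.9706; -22.9706 ∉ [0.2, 1.6) → out

2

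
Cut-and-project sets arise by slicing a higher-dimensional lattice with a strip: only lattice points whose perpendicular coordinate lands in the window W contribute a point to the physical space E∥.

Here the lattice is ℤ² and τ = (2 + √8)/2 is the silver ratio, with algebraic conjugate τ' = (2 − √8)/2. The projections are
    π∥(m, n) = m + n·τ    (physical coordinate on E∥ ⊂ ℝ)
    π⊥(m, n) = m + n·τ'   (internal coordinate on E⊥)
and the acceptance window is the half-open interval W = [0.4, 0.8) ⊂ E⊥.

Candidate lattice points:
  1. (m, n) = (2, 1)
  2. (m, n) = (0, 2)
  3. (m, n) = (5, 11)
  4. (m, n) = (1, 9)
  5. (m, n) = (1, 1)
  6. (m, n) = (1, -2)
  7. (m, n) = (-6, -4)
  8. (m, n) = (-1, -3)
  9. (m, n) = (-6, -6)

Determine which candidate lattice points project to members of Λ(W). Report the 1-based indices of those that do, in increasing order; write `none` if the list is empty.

3, 5

τ' = (2−√8)/2 ≈ -0.4142.
#1 (2,1): internal coord 2 + (1)·τ' = +1.5858; +1.5858 ∉ [0.4, 0.8) → out
#2 (0,2): internal coord 0 + (2)·τ' = -0.8284; -0.8284 ∉ [0.4, 0.8) → out
#3 (5,11): internal coord 5 + (11)·τ' = +0.4437; +0.4437 ∈ [0.4, 0.8) → IN Λ
#4 (1,9): internal coord 1 + (9)·τ' = -2.7279; -2.7279 ∉ [0.4, 0.8) → out
#5 (1,1): internal coord 1 + (1)·τ' = +0.5858; +0.5858 ∈ [0.4, 0.8) → IN Λ
#6 (1,-2): internal coord 1 + (-2)·τ' = +1.8284; +1.8284 ∉ [0.4, 0.8) → out
#7 (-6,-4): internal coord -6 + (-4)·τ' = -4.3431; -4.3431 ∉ [0.4, 0.8) → out
#8 (-1,-3): internal coord -1 + (-3)·τ' = +0.2426; +0.2426 ∉ [0.4, 0.8) → out
#9 (-6,-6): internal coord -6 + (-6)·τ' = -3.5147; -3.5147 ∉ [0.4, 0.8) → out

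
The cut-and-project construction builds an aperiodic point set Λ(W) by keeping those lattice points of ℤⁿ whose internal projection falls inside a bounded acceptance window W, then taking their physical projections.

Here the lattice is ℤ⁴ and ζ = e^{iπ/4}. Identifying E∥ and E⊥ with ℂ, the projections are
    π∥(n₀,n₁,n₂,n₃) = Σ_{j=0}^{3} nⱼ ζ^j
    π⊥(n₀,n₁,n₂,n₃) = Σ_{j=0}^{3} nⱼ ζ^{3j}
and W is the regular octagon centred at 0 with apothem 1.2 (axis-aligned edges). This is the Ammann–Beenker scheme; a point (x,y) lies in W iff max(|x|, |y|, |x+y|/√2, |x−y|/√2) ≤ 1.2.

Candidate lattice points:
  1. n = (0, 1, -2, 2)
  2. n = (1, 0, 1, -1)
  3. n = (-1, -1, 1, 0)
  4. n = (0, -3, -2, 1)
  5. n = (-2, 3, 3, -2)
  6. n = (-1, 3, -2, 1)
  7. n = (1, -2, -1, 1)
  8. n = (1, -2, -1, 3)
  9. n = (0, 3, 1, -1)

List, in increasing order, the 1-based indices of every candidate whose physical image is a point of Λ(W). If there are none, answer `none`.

none

Internal map: ζ^{3j} for j=0..3 gives (1,0), (−√2/2,√2/2), (0,−1), (√2/2,√2/2).
#1 (0, 1, -2, 2): internal (0.70711, 4.12132); octagon support 4.12132 vs apothem 1.2 → ∉ W
#2 (1, 0, 1, -1): internal (0.29289, -1.70711); octagon support 1.70711 vs apothem 1.2 → ∉ W
#3 (-1, -1, 1, 0): internal (-0.29289, -1.70711); octagon support 1.70711 vs apothem 1.2 → ∉ W
#4 (0, -3, -2, 1): internal (2.82843, 0.58579); octagon support 2.82843 vs apothem 1.2 → ∉ W
#5 (-2, 3, 3, -2): internal (-5.53553, -2.29289); octagon support 5.53553 vs apothem 1.2 → ∉ W
#6 (-1, 3, -2, 1): internal (-2.41421, 4.82843); octagon support 5.12132 vs apothem 1.2 → ∉ W
#7 (1, -2, -1, 1): internal (3.12132, 0.29289); octagon support 3.12132 vs apothem 1.2 → ∉ W
#8 (1, -2, -1, 3): internal (4.53553, 1.70711); octagon support 4.53553 vs apothem 1.2 → ∉ W
#9 (0, 3, 1, -1): internal (-2.82843, 0.41421); octagon support 2.82843 vs apothem 1.2 → ∉ W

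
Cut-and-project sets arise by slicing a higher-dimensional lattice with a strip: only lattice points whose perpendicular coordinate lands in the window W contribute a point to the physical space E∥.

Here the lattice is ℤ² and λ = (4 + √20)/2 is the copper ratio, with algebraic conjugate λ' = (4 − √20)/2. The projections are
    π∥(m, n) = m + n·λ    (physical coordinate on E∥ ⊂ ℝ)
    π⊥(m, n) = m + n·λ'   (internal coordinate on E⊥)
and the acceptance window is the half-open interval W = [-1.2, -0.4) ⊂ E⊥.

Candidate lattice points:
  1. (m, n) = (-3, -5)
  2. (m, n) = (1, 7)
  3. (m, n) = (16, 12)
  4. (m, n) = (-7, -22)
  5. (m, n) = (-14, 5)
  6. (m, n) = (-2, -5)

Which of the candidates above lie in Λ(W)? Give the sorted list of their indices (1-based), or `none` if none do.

Compute λ' = (4−√20)/2 = -0.2361, so π⊥(m,n) = m -0.2361·n.
#1 (-3,-5): internal coord -3 + (-5)·λ' = -1.8197; -1.8197 ∉ [-1.2, -0.4) → out
#2 (1,7): internal coord 1 + (7)·λ' = -0.6525; -0.6525 ∈ [-1.2, -0.4) → IN Λ
#3 (16,12): internal coord 16 + (12)·λ' = +13.1672; +13.1672 ∉ [-1.2, -0.4) → out
#4 (-7,-22): internal coord -7 + (-22)·λ' = -1.8065; -1.8065 ∉ [-1.2, -0.4) → out
#5 (-14,5): internal coord -14 + (5)·λ' = -15.1803; -15.1803 ∉ [-1.2, -0.4) → out
#6 (-2,-5): internal coord -2 + (-5)·λ' = -0.8197; -0.8197 ∈ [-1.2, -0.4) → IN Λ

2, 6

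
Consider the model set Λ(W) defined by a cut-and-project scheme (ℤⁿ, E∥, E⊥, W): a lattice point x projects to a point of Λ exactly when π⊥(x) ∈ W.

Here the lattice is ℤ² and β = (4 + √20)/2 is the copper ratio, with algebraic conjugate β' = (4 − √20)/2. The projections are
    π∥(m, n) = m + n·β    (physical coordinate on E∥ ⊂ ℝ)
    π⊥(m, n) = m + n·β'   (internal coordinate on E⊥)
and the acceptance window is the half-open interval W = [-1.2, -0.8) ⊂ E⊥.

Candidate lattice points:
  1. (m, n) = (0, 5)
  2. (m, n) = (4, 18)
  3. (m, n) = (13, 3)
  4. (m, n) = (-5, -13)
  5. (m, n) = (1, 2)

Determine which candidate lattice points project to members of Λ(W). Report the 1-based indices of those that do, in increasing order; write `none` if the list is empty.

1

Numerically β ≈ 4.236068 and β' = −1/β ≈ -0.236068.
candidate 1: (m,n)=(0,5) → π∥ = 0+5·β ≈ 21.180340, π⊥ = 0+5·β' ≈ -1.180340 ∈ [-1.2, -0.8) ⇒ IN Λ
candidate 2: (m,n)=(4,18) → π∥ = 4+18·β ≈ 80.249224, π⊥ = 4+18·β' ≈ -0.249224 ∉ [-1.2, -0.8) ⇒ out
candidate 3: (m,n)=(13,3) → π∥ = 13+3·β ≈ 25.708204, π⊥ = 13+3·β' ≈ 12.291796 ∉ [-1.2, -0.8) ⇒ out
candidate 4: (m,n)=(-5,-13) → π∥ = -5-13·β ≈ -60.068884, π⊥ = -5-13·β' ≈ -1.931116 ∉ [-1.2, -0.8) ⇒ out
candidate 5: (m,n)=(1,2) → π∥ = 1+2·β ≈ 9.472136, π⊥ = 1+2·β' ≈ 0.527864 ∉ [-1.2, -0.8) ⇒ out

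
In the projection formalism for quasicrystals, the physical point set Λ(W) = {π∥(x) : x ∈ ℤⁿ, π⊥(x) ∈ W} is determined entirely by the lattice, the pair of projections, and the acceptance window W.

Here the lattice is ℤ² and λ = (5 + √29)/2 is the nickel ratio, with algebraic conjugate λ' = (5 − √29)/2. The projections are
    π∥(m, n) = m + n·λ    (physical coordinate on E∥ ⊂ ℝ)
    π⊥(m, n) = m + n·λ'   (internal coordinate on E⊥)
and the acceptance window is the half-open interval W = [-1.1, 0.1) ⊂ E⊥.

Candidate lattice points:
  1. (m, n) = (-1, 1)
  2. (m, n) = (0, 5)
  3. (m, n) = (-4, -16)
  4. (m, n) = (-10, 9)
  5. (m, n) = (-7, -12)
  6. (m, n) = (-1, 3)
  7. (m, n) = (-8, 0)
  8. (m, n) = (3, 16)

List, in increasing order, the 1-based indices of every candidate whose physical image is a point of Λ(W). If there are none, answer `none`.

2, 3, 8

λ' = (5−√29)/2 ≈ -0.19258.
#1 (-1,1): internal coord -1 + (1)·λ' = -1.19258; -1.19258 ∉ [-1.1, 0.1) → out
#2 (0,5): internal coord 0 + (5)·λ' = -0.96291; -0.96291 ∈ [-1.1, 0.1) → IN Λ
#3 (-4,-16): internal coord -4 + (-16)·λ' = -0.91868; -0.91868 ∈ [-1.1, 0.1) → IN Λ
#4 (-10,9): internal coord -10 + (9)·λ' = -11.73324; -11.73324 ∉ [-1.1, 0.1) → out
#5 (-7,-12): internal coord -7 + (-12)·λ' = -4.68901; -4.68901 ∉ [-1.1, 0.1) → out
#6 (-1,3): internal coord -1 + (3)·λ' = -1.57775; -1.57775 ∉ [-1.1, 0.1) → out
#7 (-8,0): internal coord -8 + (0)·λ' = -8.00000; -8.00000 ∉ [-1.1, 0.1) → out
#8 (3,16): internal coord 3 + (16)·λ' = -0.08132; -0.08132 ∈ [-1.1, 0.1) → IN Λ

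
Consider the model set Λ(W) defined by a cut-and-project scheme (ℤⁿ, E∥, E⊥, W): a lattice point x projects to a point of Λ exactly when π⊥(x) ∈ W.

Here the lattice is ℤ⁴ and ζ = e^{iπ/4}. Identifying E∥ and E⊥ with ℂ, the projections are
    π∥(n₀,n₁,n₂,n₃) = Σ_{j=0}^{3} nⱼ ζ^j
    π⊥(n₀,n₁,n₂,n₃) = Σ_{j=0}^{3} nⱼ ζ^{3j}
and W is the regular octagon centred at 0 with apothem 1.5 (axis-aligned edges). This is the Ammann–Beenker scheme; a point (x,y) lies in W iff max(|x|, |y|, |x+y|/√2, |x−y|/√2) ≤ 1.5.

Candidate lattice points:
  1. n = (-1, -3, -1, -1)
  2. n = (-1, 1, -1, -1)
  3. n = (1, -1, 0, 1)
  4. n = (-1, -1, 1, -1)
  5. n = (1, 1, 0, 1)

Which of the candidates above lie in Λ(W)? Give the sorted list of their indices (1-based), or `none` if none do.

none

π⊥(n) = n₀ + n₁ζ³ + n₂ζ⁶ + n₃ζ⁹ where ζ = e^{iπ/4}.
candidate 1: n = (-1, -3, -1, -1) → π⊥ ≈ (+0.414214, -1.828427); max(|x|,|y|,|x±y|/√2) = 1.828427 > 1.5 ⇒ ∉ W
candidate 2: n = (-1, 1, -1, -1) → π⊥ ≈ (-2.414214, +1.000000); max(|x|,|y|,|x±y|/√2) = 2.414214 > 1.5 ⇒ ∉ W
candidate 3: n = (1, -1, 0, 1) → π⊥ ≈ (+2.414214, +0.000000); max(|x|,|y|,|x±y|/√2) = 2.414214 > 1.5 ⇒ ∉ W
candidate 4: n = (-1, -1, 1, -1) → π⊥ ≈ (-1.000000, -2.414214); max(|x|,|y|,|x±y|/√2) = 2.414214 > 1.5 ⇒ ∉ W
candidate 5: n = (1, 1, 0, 1) → π⊥ ≈ (+1.000000, +1.414214); max(|x|,|y|,|x±y|/√2) = 1.707107 > 1.5 ⇒ ∉ W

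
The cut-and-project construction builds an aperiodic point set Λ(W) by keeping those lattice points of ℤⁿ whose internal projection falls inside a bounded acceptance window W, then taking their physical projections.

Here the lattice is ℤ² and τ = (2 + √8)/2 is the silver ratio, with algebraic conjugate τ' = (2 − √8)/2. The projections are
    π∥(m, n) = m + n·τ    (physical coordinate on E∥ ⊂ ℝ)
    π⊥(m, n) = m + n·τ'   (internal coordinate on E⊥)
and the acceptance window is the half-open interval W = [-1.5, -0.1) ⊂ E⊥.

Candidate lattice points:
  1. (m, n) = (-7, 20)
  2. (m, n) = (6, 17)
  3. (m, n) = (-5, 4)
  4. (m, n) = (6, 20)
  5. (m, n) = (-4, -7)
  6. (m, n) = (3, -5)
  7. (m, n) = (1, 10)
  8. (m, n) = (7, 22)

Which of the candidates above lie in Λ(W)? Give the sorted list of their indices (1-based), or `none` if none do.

τ' = (2−√8)/2 ≈ -0.4142.
[1] lift (-7,20): star map gives -15.2843; window check -1.5 ≤ -15.2843 < -0.1 is false → out
[2] lift (6,17): star map gives -1.0416; window check -1.5 ≤ -1.0416 < -0.1 is true → IN Λ
[3] lift (-5,4): star map gives -6.6569; window check -1.5 ≤ -6.6569 < -0.1 is false → out
[4] lift (6,20): star map gives -2.2843; window check -1.5 ≤ -2.2843 < -0.1 is false → out
[5] lift (-4,-7): star map gives -1.1005; window check -1.5 ≤ -1.1005 < -0.1 is true → IN Λ
[6] lift (3,-5): star map gives 5.0711; window check -1.5 ≤ 5.0711 < -0.1 is false → out
[7] lift (1,10): star map gives -3.1421; window check -1.5 ≤ -3.1421 < -0.1 is false → out
[8] lift (7,22): star map gives -2.1127; window check -1.5 ≤ -2.1127 < -0.1 is false → out

2, 5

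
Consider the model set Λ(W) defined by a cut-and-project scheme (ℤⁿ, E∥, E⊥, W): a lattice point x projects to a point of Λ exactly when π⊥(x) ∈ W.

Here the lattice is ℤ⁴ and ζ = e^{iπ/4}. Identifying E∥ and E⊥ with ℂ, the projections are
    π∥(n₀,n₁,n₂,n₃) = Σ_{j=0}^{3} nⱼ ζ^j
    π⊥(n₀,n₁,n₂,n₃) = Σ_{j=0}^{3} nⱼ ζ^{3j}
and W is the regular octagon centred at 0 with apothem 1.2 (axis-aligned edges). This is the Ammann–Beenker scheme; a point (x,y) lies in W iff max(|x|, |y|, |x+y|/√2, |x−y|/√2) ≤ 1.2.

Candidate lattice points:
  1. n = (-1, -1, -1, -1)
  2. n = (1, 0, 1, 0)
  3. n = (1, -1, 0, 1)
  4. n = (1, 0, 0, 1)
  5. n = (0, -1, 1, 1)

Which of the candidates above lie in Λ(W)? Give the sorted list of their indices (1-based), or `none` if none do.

1

With ζ = e^{iπ/4} the internal vectors are ζ^0,ζ^3,ζ^6,ζ^9.
candidate 1: n = (-1, -1, -1, -1) → π⊥ ≈ (-1.0000, -0.4142); max(|x|,|y|,|x±y|/√2) = 1.0000 ≤ 1.2 ⇒ ∈ W
candidate 2: n = (1, 0, 1, 0) → π⊥ ≈ (+1.0000, -1.0000); max(|x|,|y|,|x±y|/√2) = 1.4142 > 1.2 ⇒ ∉ W
candidate 3: n = (1, -1, 0, 1) → π⊥ ≈ (+2.4142, +0.0000); max(|x|,|y|,|x±y|/√2) = 2.4142 > 1.2 ⇒ ∉ W
candidate 4: n = (1, 0, 0, 1) → π⊥ ≈ (+1.7071, +0.7071); max(|x|,|y|,|x±y|/√2) = 1.7071 > 1.2 ⇒ ∉ W
candidate 5: n = (0, -1, 1, 1) → π⊥ ≈ (+1.4142, -1.0000); max(|x|,|y|,|x±y|/√2) = 1.7071 > 1.2 ⇒ ∉ W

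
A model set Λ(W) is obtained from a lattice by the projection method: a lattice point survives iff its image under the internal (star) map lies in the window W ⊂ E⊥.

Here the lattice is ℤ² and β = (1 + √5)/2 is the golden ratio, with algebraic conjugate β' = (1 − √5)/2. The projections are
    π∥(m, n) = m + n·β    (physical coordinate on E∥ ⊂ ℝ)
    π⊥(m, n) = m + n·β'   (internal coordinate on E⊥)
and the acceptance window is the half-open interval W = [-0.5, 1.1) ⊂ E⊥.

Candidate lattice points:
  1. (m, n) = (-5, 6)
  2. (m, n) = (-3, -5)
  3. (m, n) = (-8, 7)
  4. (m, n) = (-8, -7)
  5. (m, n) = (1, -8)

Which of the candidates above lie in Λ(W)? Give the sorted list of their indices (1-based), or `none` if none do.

2

Compute β' = (1−√5)/2 = -0.61803, so π⊥(m,n) = m -0.61803·n.
candidate 1: (m,n)=(-5,6) → π∥ = -5+6·β ≈ 4.70820, π⊥ = -5+6·β' ≈ -8.70820 ∉ [-0.5, 1.1) ⇒ out
candidate 2: (m,n)=(-3,-5) → π∥ = -3-5·β ≈ -11.09017, π⊥ = -3-5·β' ≈ 0.09017 ∈ [-0.5, 1.1) ⇒ IN Λ
candidate 3: (m,n)=(-8,7) → π∥ = -8+7·β ≈ 3.32624, π⊥ = -8+7·β' ≈ -12.32624 ∉ [-0.5, 1.1) ⇒ out
candidate 4: (m,n)=(-8,-7) → π∥ = -8-7·β ≈ -19.32624, π⊥ = -8-7·β' ≈ -3.67376 ∉ [-0.5, 1.1) ⇒ out
candidate 5: (m,n)=(1,-8) → π∥ = 1-8·β ≈ -11.94427, π⊥ = 1-8·β' ≈ 5.94427 ∉ [-0.5, 1.1) ⇒ out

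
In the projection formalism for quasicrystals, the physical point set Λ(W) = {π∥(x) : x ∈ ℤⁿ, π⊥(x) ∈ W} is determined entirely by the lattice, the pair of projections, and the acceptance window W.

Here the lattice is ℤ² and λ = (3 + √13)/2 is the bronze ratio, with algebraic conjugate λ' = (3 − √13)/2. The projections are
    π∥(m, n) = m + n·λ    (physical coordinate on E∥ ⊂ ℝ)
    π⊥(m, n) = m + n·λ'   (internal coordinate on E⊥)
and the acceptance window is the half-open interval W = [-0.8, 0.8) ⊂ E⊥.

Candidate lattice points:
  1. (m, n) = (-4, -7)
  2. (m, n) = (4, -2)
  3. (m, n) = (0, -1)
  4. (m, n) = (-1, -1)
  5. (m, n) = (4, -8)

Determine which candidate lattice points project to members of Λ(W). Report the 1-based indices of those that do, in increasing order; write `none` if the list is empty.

3, 4

Numerically λ ≈ 3.3028 and λ' = −1/λ ≈ -0.3028.
#1 (-4,-7): internal coord -4 + (-7)·λ' = -1.8806; -1.8806 ∉ [-0.8, 0.8) → out
#2 (4,-2): internal coord 4 + (-2)·λ' = +4.6056; +4.6056 ∉ [-0.8, 0.8) → out
#3 (0,-1): internal coord 0 + (-1)·λ' = +0.3028; +0.3028 ∈ [-0.8, 0.8) → IN Λ
#4 (-1,-1): internal coord -1 + (-1)·λ' = -0.6972; -0.6972 ∈ [-0.8, 0.8) → IN Λ
#5 (4,-8): internal coord 4 + (-8)·λ' = +6.4222; +6.4222 ∉ [-0.8, 0.8) → out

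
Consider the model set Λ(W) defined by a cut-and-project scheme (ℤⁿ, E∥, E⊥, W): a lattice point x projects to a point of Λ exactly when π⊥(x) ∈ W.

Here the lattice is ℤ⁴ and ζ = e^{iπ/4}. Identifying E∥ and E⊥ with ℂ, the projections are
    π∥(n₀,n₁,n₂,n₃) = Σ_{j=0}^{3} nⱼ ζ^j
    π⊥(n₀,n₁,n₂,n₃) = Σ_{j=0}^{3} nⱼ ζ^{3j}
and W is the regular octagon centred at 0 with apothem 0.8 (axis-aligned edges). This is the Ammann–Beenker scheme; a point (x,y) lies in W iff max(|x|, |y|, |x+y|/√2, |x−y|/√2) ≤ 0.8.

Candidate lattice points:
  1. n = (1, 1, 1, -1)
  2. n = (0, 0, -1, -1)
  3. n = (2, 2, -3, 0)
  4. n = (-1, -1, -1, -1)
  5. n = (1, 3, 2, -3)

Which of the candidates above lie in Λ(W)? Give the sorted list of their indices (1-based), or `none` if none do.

2

With ζ = e^{iπ/4} the internal vectors are ζ^0,ζ^3,ζ^6,ζ^9.
candidate 1: n = (1, 1, 1, -1) → π⊥ ≈ (-0.41421, -1.00000); max(|x|,|y|,|x±y|/√2) = 1.00000 > 0.8 ⇒ ∉ W
candidate 2: n = (0, 0, -1, -1) → π⊥ ≈ (-0.70711, +0.29289); max(|x|,|y|,|x±y|/√2) = 0.70711 ≤ 0.8 ⇒ ∈ W
candidate 3: n = (2, 2, -3, 0) → π⊥ ≈ (+0.58579, +4.41421); max(|x|,|y|,|x±y|/√2) = 4.41421 > 0.8 ⇒ ∉ W
candidate 4: n = (-1, -1, -1, -1) → π⊥ ≈ (-1.00000, -0.41421); max(|x|,|y|,|x±y|/√2) = 1.00000 > 0.8 ⇒ ∉ W
candidate 5: n = (1, 3, 2, -3) → π⊥ ≈ (-3.24264, -2.00000); max(|x|,|y|,|x±y|/√2) = 3.70711 > 0.8 ⇒ ∉ W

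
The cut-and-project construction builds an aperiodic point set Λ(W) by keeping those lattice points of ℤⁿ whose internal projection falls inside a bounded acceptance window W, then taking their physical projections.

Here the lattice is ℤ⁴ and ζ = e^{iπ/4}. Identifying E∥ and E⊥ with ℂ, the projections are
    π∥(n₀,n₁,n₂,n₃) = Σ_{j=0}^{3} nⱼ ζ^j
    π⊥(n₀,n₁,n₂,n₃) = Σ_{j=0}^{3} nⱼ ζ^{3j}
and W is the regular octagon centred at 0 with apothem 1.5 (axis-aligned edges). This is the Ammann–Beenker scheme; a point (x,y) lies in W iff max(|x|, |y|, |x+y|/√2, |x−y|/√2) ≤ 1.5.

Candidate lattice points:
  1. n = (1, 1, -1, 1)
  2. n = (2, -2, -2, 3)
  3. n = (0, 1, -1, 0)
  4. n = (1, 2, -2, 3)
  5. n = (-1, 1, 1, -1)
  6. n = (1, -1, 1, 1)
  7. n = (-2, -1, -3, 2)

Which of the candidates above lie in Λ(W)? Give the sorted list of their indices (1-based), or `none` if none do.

π⊥(n) = n₀ + n₁ζ³ + n₂ζ⁶ + n₃ζ⁹ where ζ = e^{iπ/4}.
candidate 1: n = (1, 1, -1, 1) → π⊥ ≈ (+1.0000, +2.4142); max(|x|,|y|,|x±y|/√2) = 2.4142 > 1.5 ⇒ ∉ W
candidate 2: n = (2, -2, -2, 3) → π⊥ ≈ (+5.5355, +2.7071); max(|x|,|y|,|x±y|/√2) = 5.8284 > 1.5 ⇒ ∉ W
candidate 3: n = (0, 1, -1, 0) → π⊥ ≈ (-0.7071, +1.7071); max(|x|,|y|,|x±y|/√2) = 1.7071 > 1.5 ⇒ ∉ W
candidate 4: n = (1, 2, -2, 3) → π⊥ ≈ (+1.7071, +5.5355); max(|x|,|y|,|x±y|/√2) = 5.5355 > 1.5 ⇒ ∉ W
candidate 5: n = (-1, 1, 1, -1) → π⊥ ≈ (-2.4142, -1.0000); max(|x|,|y|,|x±y|/√2) = 2.4142 > 1.5 ⇒ ∉ W
candidate 6: n = (1, -1, 1, 1) → π⊥ ≈ (+2.4142, -1.0000); max(|x|,|y|,|x±y|/√2) = 2.4142 > 1.5 ⇒ ∉ W
candidate 7: n = (-2, -1, -3, 2) → π⊥ ≈ (+0.1213, +3.7071); max(|x|,|y|,|x±y|/√2) = 3.7071 > 1.5 ⇒ ∉ W

none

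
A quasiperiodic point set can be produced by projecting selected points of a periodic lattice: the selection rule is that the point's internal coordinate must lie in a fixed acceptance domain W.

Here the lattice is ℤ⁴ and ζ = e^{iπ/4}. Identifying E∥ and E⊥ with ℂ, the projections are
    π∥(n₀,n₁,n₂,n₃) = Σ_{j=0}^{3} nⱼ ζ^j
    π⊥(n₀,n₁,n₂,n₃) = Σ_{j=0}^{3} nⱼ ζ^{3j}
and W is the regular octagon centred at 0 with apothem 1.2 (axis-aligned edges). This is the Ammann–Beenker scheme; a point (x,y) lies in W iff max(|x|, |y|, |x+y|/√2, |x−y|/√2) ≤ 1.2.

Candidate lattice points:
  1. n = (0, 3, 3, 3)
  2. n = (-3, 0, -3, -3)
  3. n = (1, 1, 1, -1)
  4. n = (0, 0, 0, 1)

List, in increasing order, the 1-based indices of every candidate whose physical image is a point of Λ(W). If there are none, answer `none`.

3, 4

Internal map: ζ^{3j} for j=0..3 gives (1,0), (−√2/2,√2/2), (0,−1), (√2/2,√2/2).
#1 (0, 3, 3, 3): internal (0.0000, 1.2426); octagon support 1.2426 vs apothem 1.2 → ∉ W
#2 (-3, 0, -3, -3): internal (-5.1213, 0.8787); octagon support 5.1213 vs apothem 1.2 → ∉ W
#3 (1, 1, 1, -1): internal (-0.4142, -1.0000); octagon support 1.0000 vs apothem 1.2 → ∈ W
#4 (0, 0, 0, 1): internal (0.7071, 0.7071); octagon support 1.0000 vs apothem 1.2 → ∈ W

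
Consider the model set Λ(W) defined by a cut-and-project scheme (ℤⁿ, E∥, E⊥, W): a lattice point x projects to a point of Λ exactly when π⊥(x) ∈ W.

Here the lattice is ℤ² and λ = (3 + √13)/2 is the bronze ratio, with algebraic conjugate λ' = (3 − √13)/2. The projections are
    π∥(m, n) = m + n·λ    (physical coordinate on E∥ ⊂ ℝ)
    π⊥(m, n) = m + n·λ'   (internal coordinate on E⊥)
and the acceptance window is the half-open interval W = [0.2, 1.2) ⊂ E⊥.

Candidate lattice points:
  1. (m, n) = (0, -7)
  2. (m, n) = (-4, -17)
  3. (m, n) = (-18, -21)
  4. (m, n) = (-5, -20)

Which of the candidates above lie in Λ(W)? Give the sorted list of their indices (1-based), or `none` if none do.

λ' = (3−√13)/2 ≈ -0.3028.
candidate 1: (m,n)=(0,-7) → π∥ = 0-7·λ ≈ -23.1194, π⊥ = 0-7·λ' ≈ 2.1194 ∉ [0.2, 1.2) ⇒ out
candidate 2: (m,n)=(-4,-17) → π∥ = -4-17·λ ≈ -60.1472, π⊥ = -4-17·λ' ≈ 1.1472 ∈ [0.2, 1.2) ⇒ IN Λ
candidate 3: (m,n)=(-18,-21) → π∥ = -18-21·λ ≈ -87.3583, π⊥ = -18-21·λ' ≈ -11.6417 ∉ [0.2, 1.2) ⇒ out
candidate 4: (m,n)=(-5,-20) → π∥ = -5-20·λ ≈ -71.0555, π⊥ = -5-20·λ' ≈ 1.0555 ∈ [0.2, 1.2) ⇒ IN Λ

2, 4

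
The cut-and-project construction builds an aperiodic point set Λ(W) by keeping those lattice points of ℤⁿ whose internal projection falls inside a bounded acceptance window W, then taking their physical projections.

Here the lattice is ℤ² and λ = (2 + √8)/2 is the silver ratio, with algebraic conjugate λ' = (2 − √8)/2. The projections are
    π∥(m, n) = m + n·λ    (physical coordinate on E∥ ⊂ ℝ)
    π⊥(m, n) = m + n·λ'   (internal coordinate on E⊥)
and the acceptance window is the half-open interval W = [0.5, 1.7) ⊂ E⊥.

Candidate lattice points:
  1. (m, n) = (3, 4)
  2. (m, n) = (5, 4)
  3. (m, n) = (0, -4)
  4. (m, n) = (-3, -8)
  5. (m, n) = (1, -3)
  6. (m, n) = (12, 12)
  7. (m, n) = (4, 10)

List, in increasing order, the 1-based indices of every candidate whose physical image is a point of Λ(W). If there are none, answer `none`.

1, 3

Numerically λ ≈ 2.41421 and λ' = −1/λ ≈ -0.41421.
candidate 1: (m,n)=(3,4) → π∥ = 3+4·λ ≈ 12.65685, π⊥ = 3+4·λ' ≈ 1.34315 ∈ [0.5, 1.7) ⇒ IN Λ
candidate 2: (m,n)=(5,4) → π∥ = 5+4·λ ≈ 14.65685, π⊥ = 5+4·λ' ≈ 3.34315 ∉ [0.5, 1.7) ⇒ out
candidate 3: (m,n)=(0,-4) → π∥ = 0-4·λ ≈ -9.65685, π⊥ = 0-4·λ' ≈ 1.65685 ∈ [0.5, 1.7) ⇒ IN Λ
candidate 4: (m,n)=(-3,-8) → π∥ = -3-8·λ ≈ -22.31371, π⊥ = -3-8·λ' ≈ 0.31371 ∉ [0.5, 1.7) ⇒ out
candidate 5: (m,n)=(1,-3) → π∥ = 1-3·λ ≈ -6.24264, π⊥ = 1-3·λ' ≈ 2.24264 ∉ [0.5, 1.7) ⇒ out
candidate 6: (m,n)=(12,12) → π∥ = 12+12·λ ≈ 40.97056, π⊥ = 12+12·λ' ≈ 7.02944 ∉ [0.5, 1.7) ⇒ out
candidate 7: (m,n)=(4,10) → π∥ = 4+10·λ ≈ 28.14214, π⊥ = 4+10·λ' ≈ -0.14214 ∉ [0.5, 1.7) ⇒ out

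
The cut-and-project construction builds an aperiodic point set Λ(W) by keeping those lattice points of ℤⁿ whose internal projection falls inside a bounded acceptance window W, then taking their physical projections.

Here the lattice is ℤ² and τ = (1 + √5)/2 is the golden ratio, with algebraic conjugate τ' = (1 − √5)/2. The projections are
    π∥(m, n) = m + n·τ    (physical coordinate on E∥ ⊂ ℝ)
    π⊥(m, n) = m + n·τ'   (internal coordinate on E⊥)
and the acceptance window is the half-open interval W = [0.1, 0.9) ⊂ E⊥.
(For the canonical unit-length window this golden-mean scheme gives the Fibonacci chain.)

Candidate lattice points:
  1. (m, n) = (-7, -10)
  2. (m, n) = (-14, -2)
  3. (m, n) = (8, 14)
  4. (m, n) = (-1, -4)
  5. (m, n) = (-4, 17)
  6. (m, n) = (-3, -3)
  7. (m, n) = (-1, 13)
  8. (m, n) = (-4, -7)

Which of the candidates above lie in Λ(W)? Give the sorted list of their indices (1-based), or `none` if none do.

8

Numerically τ ≈ 1.6180 and τ' = −1/τ ≈ -0.6180.
candidate 1: (m,n)=(-7,-10) → π∥ = -7-10·τ ≈ -23.1803, π⊥ = -7-10·τ' ≈ -0.8197 ∉ [0.1, 0.9) ⇒ out
candidate 2: (m,n)=(-14,-2) → π∥ = -14-2·τ ≈ -17.2361, π⊥ = -14-2·τ' ≈ -12.7639 ∉ [0.1, 0.9) ⇒ out
candidate 3: (m,n)=(8,14) → π∥ = 8+14·τ ≈ 30.6525, π⊥ = 8+14·τ' ≈ -0.6525 ∉ [0.1, 0.9) ⇒ out
candidate 4: (m,n)=(-1,-4) → π∥ = -1-4·τ ≈ -7.4721, π⊥ = -1-4·τ' ≈ 1.4721 ∉ [0.1, 0.9) ⇒ out
candidate 5: (m,n)=(-4,17) → π∥ = -4+17·τ ≈ 23.5066, π⊥ = -4+17·τ' ≈ -14.5066 ∉ [0.1, 0.9) ⇒ out
candidate 6: (m,n)=(-3,-3) → π∥ = -3-3·τ ≈ -7.8541, π⊥ = -3-3·τ' ≈ -1.1459 ∉ [0.1, 0.9) ⇒ out
candidate 7: (m,n)=(-1,13) → π∥ = -1+13·τ ≈ 20.0344, π⊥ = -1+13·τ' ≈ -9.0344 ∉ [0.1, 0.9) ⇒ out
candidate 8: (m,n)=(-4,-7) → π∥ = -4-7·τ ≈ -15.3262, π⊥ = -4-7·τ' ≈ 0.3262 ∈ [0.1, 0.9) ⇒ IN Λ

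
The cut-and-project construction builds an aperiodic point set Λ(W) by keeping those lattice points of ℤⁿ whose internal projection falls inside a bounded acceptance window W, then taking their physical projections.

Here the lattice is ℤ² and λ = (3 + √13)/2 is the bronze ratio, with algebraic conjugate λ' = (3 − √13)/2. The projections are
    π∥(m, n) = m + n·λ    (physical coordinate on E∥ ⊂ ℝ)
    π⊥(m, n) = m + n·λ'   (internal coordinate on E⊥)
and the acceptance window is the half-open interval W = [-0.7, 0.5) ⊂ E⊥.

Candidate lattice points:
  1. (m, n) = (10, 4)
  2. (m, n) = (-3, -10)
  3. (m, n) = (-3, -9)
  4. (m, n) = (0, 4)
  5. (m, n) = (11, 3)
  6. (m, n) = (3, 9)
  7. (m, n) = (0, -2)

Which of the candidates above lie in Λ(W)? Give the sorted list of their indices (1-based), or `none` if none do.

λ' = (3−√13)/2 ≈ -0.30278.
#1 (10,4): internal coord 10 + (4)·λ' = +8.78890; +8.78890 ∉ [-0.7, 0.5) → out
#2 (-3,-10): internal coord -3 + (-10)·λ' = +0.02776; +0.02776 ∈ [-0.7, 0.5) → IN Λ
#3 (-3,-9): internal coord -3 + (-9)·λ' = -0.27502; -0.27502 ∈ [-0.7, 0.5) → IN Λ
#4 (0,4): internal coord 0 + (4)·λ' = -1.21110; -1.21110 ∉ [-0.7, 0.5) → out
#5 (11,3): internal coord 11 + (3)·λ' = +10.09167; +10.09167 ∉ [-0.7, 0.5) → out
#6 (3,9): internal coord 3 + (9)·λ' = +0.27502; +0.27502 ∈ [-0.7, 0.5) → IN Λ
#7 (0,-2): internal coord 0 + (-2)·λ' = +0.60555; +0.60555 ∉ [-0.7, 0.5) → out

2, 3, 6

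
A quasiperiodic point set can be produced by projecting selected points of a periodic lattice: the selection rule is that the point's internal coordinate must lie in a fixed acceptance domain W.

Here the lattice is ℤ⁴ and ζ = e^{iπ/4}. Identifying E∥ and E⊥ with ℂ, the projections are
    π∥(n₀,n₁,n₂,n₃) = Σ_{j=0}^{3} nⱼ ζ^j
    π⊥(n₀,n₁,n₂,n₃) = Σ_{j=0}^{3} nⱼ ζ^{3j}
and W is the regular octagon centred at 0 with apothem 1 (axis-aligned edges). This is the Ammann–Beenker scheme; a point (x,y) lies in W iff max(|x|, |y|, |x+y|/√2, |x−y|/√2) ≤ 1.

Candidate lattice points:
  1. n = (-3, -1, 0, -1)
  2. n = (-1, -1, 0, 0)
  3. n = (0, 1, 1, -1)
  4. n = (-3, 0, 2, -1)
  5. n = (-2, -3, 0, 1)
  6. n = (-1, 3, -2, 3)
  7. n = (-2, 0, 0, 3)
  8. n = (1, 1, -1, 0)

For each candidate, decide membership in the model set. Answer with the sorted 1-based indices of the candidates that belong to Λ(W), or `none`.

2

π⊥(n) = n₀ + n₁ζ³ + n₂ζ⁶ + n₃ζ⁹ where ζ = e^{iπ/4}.
#1 (-3, -1, 0, -1): internal (-3.00000, -1.41421); octagon support 3.12132 vs apothem 1 → ∉ W
#2 (-1, -1, 0, 0): internal (-0.29289, -0.70711); octagon support 0.70711 vs apothem 1 → ∈ W
#3 (0, 1, 1, -1): internal (-1.41421, -1.00000); octagon support 1.70711 vs apothem 1 → ∉ W
#4 (-3, 0, 2, -1): internal (-3.70711, -2.70711); octagon support 4.53553 vs apothem 1 → ∉ W
#5 (-2, -3, 0, 1): internal (0.82843, -1.41421); octagon support 1.58579 vs apothem 1 → ∉ W
#6 (-1, 3, -2, 3): internal (-1.00000, 6.24264); octagon support 6.24264 vs apothem 1 → ∉ W
#7 (-2, 0, 0, 3): internal (0.12132, 2.12132); octagon support 2.12132 vs apothem 1 → ∉ W
#8 (1, 1, -1, 0): internal (0.29289, 1.70711); octagon support 1.70711 vs apothem 1 → ∉ W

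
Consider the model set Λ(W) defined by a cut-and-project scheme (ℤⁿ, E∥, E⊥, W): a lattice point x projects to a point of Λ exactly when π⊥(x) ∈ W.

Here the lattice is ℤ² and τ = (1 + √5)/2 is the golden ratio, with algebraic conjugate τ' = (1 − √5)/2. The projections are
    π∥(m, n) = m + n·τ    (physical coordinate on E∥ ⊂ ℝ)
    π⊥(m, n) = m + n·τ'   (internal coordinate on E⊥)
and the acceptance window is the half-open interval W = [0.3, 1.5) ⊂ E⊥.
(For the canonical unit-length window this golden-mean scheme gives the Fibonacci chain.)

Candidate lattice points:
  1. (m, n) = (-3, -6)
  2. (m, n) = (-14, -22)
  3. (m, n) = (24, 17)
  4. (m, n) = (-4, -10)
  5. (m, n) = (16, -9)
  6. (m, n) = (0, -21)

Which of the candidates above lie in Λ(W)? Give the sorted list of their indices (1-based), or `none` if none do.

1

τ' = (1−√5)/2 ≈ -0.618034.
[1] lift (-3,-6): star map gives 0.708204; window check 0.3 ≤ 0.708204 < 1.5 is true → IN Λ
[2] lift (-14,-22): star map gives -0.403252; window check 0.3 ≤ -0.403252 < 1.5 is false → out
[3] lift (24,17): star map gives 13.493422; window check 0.3 ≤ 13.493422 < 1.5 is false → out
[4] lift (-4,-10): star map gives 2.180340; window check 0.3 ≤ 2.180340 < 1.5 is false → out
[5] lift (16,-9): star map gives 21.562306; window check 0.3 ≤ 21.562306 < 1.5 is false → out
[6] lift (0,-21): star map gives 12.978714; window check 0.3 ≤ 12.978714 < 1.5 is false → out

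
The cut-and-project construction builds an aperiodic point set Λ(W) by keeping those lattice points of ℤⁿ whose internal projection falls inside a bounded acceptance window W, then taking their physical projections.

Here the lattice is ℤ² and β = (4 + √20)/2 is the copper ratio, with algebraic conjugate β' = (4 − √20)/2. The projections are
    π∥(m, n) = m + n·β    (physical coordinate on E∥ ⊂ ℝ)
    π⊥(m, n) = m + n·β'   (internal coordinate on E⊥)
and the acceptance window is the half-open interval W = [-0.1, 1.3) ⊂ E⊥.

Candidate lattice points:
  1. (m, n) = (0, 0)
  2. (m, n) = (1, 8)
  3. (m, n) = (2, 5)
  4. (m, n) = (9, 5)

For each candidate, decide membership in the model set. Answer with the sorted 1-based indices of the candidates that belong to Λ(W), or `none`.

Compute β' = (4−√20)/2 = -0.2361, so π⊥(m,n) = m -0.2361·n.
[1] lift (0,0): star map gives 0.0000; window check -0.1 ≤ 0.0000 < 1.3 is true → IN Λ
[2] lift (1,8): star map gives -0.8885; window check -0.1 ≤ -0.8885 < 1.3 is false → out
[3] lift (2,5): star map gives 0.8197; window check -0.1 ≤ 0.8197 < 1.3 is true → IN Λ
[4] lift (9,5): star map gives 7.8197; window check -0.1 ≤ 7.8197 < 1.3 is false → out

1, 3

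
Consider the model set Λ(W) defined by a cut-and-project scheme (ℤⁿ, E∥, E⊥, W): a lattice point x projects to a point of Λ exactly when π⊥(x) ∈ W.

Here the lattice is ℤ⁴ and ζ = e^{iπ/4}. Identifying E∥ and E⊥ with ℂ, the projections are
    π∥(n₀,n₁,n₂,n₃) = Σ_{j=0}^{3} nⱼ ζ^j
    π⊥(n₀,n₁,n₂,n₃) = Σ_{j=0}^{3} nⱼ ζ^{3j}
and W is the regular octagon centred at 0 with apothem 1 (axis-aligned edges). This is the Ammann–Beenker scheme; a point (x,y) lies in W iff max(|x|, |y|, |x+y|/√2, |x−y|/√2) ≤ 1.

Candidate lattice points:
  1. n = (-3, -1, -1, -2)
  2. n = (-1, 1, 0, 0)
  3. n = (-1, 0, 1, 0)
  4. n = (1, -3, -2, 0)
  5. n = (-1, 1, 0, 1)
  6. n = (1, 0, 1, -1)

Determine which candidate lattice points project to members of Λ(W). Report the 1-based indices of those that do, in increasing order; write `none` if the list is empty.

Internal map: ζ^{3j} for j=0..3 gives (1,0), (−√2/2,√2/2), (0,−1), (√2/2,√2/2).
#1 (-3, -1, -1, -2): internal (-3.70711, -1.12132); octagon support 3.70711 vs apothem 1 → ∉ W
#2 (-1, 1, 0, 0): internal (-1.70711, 0.70711); octagon support 1.70711 vs apothem 1 → ∉ W
#3 (-1, 0, 1, 0): internal (-1.00000, -1.00000); octagon support 1.41421 vs apothem 1 → ∉ W
#4 (1, -3, -2, 0): internal (3.12132, -0.12132); octagon support 3.12132 vs apothem 1 → ∉ W
#5 (-1, 1, 0, 1): internal (-1.00000, 1.41421); octagon support 1.70711 vs apothem 1 → ∉ W
#6 (1, 0, 1, -1): internal (0.29289, -1.70711); octagon support 1.70711 vs apothem 1 → ∉ W

none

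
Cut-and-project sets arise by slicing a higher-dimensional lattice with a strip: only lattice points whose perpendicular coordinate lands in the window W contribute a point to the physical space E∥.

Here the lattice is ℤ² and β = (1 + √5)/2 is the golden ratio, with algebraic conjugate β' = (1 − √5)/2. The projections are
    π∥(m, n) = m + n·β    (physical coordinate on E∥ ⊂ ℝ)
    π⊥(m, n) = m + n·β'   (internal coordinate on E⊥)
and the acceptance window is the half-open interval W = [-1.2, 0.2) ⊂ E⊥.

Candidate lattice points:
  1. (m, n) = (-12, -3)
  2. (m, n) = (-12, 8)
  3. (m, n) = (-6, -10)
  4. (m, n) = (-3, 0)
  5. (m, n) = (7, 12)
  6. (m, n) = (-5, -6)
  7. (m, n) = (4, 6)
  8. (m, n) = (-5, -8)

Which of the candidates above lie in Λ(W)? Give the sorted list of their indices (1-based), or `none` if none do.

Numerically β ≈ 1.6180 and β' = −1/β ≈ -0.6180.
[1] lift (-12,-3): star map gives -10.1459; window check -1.2 ≤ -10.1459 < 0.2 is false → out
[2] lift (-12,8): star map gives -16.9443; window check -1.2 ≤ -16.9443 < 0.2 is false → out
[3] lift (-6,-10): star map gives 0.1803; window check -1.2 ≤ 0.1803 < 0.2 is true → IN Λ
[4] lift (-3,0): star map gives -3.0000; window check -1.2 ≤ -3.0000 < 0.2 is false → out
[5] lift (7,12): star map gives -0.4164; window check -1.2 ≤ -0.4164 < 0.2 is true → IN Λ
[6] lift (-5,-6): star map gives -1.2918; window check -1.2 ≤ -1.2918 < 0.2 is false → out
[7] lift (4,6): star map gives 0.2918; window check -1.2 ≤ 0.2918 < 0.2 is false → out
[8] lift (-5,-8): star map gives -0.0557; window check -1.2 ≤ -0.0557 < 0.2 is true → IN Λ

3, 5, 8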